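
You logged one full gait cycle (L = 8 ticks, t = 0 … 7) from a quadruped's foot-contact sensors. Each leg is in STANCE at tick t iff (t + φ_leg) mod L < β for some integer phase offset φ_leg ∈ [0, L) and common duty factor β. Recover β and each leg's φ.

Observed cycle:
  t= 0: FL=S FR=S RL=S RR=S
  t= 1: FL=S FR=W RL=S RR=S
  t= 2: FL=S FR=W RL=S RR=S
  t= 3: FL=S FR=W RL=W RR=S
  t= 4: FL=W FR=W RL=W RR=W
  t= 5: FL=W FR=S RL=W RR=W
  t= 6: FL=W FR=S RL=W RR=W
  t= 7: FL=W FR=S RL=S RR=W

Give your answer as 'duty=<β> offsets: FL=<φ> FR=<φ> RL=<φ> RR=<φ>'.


duty β = stance ticks per leg = 4
FL: stance ticks = 4; W→S at t=0 → φ=0
FR: stance ticks = 4; W→S at t=5 → φ=3
RL: stance ticks = 4; W→S at t=7 → φ=1
RR: stance ticks = 4; W→S at t=0 → φ=0

duty=4 offsets: FL=0 FR=3 RL=1 RR=0


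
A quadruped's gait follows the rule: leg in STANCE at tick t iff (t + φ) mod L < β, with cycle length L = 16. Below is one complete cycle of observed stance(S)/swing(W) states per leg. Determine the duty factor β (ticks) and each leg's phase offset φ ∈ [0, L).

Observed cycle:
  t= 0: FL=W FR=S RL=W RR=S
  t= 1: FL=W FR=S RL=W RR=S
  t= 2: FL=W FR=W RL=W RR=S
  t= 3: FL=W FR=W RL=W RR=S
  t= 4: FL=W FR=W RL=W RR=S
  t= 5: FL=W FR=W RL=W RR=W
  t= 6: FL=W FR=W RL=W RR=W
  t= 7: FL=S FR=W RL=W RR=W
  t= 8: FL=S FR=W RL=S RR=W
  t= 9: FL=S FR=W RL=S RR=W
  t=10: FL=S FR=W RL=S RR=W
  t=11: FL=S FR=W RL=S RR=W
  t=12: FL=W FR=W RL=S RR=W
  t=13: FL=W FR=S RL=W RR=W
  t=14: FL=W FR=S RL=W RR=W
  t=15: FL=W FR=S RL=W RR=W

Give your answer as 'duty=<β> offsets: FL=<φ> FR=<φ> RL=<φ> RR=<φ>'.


duty=5 offsets: FL=9 FR=3 RL=8 RR=0

duty β = stance ticks per leg = 5
FL: stance ticks = 5; W→S at t=7 → φ=9
FR: stance ticks = 5; W→S at t=13 → φ=3
RL: stance ticks = 5; W→S at t=8 → φ=8
RR: stance ticks = 5; W→S at t=0 → φ=0


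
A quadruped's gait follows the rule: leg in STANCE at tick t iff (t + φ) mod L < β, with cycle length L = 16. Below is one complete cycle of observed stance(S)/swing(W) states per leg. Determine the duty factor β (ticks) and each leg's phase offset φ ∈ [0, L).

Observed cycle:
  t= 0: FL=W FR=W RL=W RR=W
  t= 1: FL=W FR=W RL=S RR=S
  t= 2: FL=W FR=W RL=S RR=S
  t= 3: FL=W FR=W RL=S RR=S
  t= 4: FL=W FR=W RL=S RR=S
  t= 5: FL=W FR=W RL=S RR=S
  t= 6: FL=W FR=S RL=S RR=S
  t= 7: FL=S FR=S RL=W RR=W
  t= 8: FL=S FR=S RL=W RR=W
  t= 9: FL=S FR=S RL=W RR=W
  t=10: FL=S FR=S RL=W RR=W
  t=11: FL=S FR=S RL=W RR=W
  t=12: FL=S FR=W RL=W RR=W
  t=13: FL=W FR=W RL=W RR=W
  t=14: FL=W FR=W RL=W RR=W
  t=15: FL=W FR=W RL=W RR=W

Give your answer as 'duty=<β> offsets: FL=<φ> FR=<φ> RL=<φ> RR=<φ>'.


duty β = stance ticks per leg = 6
FL: stance ticks = 6; W→S at t=7 → φ=9
FR: stance ticks = 6; W→S at t=6 → φ=10
RL: stance ticks = 6; W→S at t=1 → φ=15
RR: stance ticks = 6; W→S at t=1 → φ=15

duty=6 offsets: FL=9 FR=10 RL=15 RR=15


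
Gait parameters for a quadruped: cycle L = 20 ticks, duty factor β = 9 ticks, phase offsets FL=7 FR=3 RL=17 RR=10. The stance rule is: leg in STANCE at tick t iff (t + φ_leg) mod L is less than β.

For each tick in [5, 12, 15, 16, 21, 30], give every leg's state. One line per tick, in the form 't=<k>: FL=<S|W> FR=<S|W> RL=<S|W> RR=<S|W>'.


t=5: phase=(12,8,2,15) vs β=9 → FL=W FR=S RL=S RR=W
t=12: phase=(19,15,9,2) vs β=9 → FL=W FR=W RL=W RR=S
t=15: phase=(2,18,12,5) vs β=9 → FL=S FR=W RL=W RR=S
t=16: phase=(3,19,13,6) vs β=9 → FL=S FR=W RL=W RR=S
t=21: phase=(8,4,18,11) vs β=9 → FL=S FR=S RL=W RR=W
t=30: phase=(17,13,7,0) vs β=9 → FL=W FR=W RL=S RR=S

t=5: FL=W FR=S RL=S RR=W
t=12: FL=W FR=W RL=W RR=S
t=15: FL=S FR=W RL=W RR=S
t=16: FL=S FR=W RL=W RR=S
t=21: FL=S FR=S RL=W RR=W
t=30: FL=W FR=W RL=S RR=S


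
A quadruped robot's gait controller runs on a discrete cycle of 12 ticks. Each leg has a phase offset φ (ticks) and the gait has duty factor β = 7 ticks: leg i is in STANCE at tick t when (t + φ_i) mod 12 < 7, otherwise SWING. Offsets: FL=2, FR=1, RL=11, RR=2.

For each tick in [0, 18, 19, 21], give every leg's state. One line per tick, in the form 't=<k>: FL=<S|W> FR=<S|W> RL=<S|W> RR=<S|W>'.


t=0: FL=S FR=S RL=W RR=S
t=18: FL=W FR=W RL=S RR=W
t=19: FL=W FR=W RL=S RR=W
t=21: FL=W FR=W RL=W RR=W

t=0: phase=(2,1,11,2) vs β=7 → FL=S FR=S RL=W RR=S
t=18: phase=(8,7,5,8) vs β=7 → FL=W FR=W RL=S RR=W
t=19: phase=(9,8,6,9) vs β=7 → FL=W FR=W RL=S RR=W
t=21: phase=(11,10,8,11) vs β=7 → FL=W FR=W RL=W RR=W


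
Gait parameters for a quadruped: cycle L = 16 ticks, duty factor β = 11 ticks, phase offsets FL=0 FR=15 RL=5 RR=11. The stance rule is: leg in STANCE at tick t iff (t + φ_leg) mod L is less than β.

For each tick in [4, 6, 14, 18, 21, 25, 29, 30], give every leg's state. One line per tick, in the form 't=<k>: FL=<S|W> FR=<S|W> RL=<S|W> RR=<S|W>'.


t=4: phase=(4,3,9,15) vs β=11 → FL=S FR=S RL=S RR=W
t=6: phase=(6,5,11,1) vs β=11 → FL=S FR=S RL=W RR=S
t=14: phase=(14,13,3,9) vs β=11 → FL=W FR=W RL=S RR=S
t=18: phase=(2,1,7,13) vs β=11 → FL=S FR=S RL=S RR=W
t=21: phase=(5,4,10,0) vs β=11 → FL=S FR=S RL=S RR=S
t=25: phase=(9,8,14,4) vs β=11 → FL=S FR=S RL=W RR=S
t=29: phase=(13,12,2,8) vs β=11 → FL=W FR=W RL=S RR=S
t=30: phase=(14,13,3,9) vs β=11 → FL=W FR=W RL=S RR=S

t=4: FL=S FR=S RL=S RR=W
t=6: FL=S FR=S RL=W RR=S
t=14: FL=W FR=W RL=S RR=S
t=18: FL=S FR=S RL=S RR=W
t=21: FL=S FR=S RL=S RR=S
t=25: FL=S FR=S RL=W RR=S
t=29: FL=W FR=W RL=S RR=S
t=30: FL=W FR=W RL=S RR=S


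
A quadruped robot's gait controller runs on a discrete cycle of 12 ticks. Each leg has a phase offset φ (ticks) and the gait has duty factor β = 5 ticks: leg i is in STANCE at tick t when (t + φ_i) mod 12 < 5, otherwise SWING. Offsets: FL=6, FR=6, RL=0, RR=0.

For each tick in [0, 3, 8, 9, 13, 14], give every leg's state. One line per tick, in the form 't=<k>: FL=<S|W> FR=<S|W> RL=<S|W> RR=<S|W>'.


t=0: FL=W FR=W RL=S RR=S
t=3: FL=W FR=W RL=S RR=S
t=8: FL=S FR=S RL=W RR=W
t=9: FL=S FR=S RL=W RR=W
t=13: FL=W FR=W RL=S RR=S
t=14: FL=W FR=W RL=S RR=S

t=0: phase=(6,6,0,0) vs β=5 → FL=W FR=W RL=S RR=S
t=3: phase=(9,9,3,3) vs β=5 → FL=W FR=W RL=S RR=S
t=8: phase=(2,2,8,8) vs β=5 → FL=S FR=S RL=W RR=W
t=9: phase=(3,3,9,9) vs β=5 → FL=S FR=S RL=W RR=W
t=13: phase=(7,7,1,1) vs β=5 → FL=W FR=W RL=S RR=S
t=14: phase=(8,8,2,2) vs β=5 → FL=W FR=W RL=S RR=S


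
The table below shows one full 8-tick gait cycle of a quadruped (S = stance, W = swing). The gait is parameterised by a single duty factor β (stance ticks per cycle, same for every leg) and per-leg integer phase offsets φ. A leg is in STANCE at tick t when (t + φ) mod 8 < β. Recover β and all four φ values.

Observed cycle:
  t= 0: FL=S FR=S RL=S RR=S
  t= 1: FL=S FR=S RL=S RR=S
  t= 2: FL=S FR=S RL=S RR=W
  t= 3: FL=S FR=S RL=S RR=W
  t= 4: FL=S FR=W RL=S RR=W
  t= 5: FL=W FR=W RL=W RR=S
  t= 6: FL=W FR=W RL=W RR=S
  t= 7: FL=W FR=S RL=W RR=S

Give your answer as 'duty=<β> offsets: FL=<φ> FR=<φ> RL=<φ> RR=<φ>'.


duty=5 offsets: FL=0 FR=1 RL=0 RR=3

duty β = stance ticks per leg = 5
FL: stance ticks = 5; W→S at t=0 → φ=0
FR: stance ticks = 5; W→S at t=7 → φ=1
RL: stance ticks = 5; W→S at t=0 → φ=0
RR: stance ticks = 5; W→S at t=5 → φ=3


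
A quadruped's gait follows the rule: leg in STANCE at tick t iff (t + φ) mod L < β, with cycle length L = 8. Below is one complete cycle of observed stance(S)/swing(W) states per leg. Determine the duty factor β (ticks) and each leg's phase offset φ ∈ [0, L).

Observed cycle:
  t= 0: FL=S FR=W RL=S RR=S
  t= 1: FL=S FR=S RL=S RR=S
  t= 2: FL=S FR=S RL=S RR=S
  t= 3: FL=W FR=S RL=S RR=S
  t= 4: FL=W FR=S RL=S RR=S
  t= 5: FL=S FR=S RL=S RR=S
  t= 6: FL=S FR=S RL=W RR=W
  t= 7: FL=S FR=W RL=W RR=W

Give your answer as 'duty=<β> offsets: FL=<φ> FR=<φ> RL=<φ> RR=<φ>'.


duty=6 offsets: FL=3 FR=7 RL=0 RR=0

duty β = stance ticks per leg = 6
FL: stance ticks = 6; W→S at t=5 → φ=3
FR: stance ticks = 6; W→S at t=1 → φ=7
RL: stance ticks = 6; W→S at t=0 → φ=0
RR: stance ticks = 6; W→S at t=0 → φ=0


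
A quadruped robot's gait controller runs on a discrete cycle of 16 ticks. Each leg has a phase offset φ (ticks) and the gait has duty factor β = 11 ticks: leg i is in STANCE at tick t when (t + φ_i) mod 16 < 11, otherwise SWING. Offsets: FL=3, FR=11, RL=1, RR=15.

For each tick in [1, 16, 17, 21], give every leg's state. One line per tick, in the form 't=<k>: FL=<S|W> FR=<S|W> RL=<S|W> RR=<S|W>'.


t=1: FL=S FR=W RL=S RR=S
t=16: FL=S FR=W RL=S RR=W
t=17: FL=S FR=W RL=S RR=S
t=21: FL=S FR=S RL=S RR=S

t=1: phase=(4,12,2,0) vs β=11 → FL=S FR=W RL=S RR=S
t=16: phase=(3,11,1,15) vs β=11 → FL=S FR=W RL=S RR=W
t=17: phase=(4,12,2,0) vs β=11 → FL=S FR=W RL=S RR=S
t=21: phase=(8,0,6,4) vs β=11 → FL=S FR=S RL=S RR=S


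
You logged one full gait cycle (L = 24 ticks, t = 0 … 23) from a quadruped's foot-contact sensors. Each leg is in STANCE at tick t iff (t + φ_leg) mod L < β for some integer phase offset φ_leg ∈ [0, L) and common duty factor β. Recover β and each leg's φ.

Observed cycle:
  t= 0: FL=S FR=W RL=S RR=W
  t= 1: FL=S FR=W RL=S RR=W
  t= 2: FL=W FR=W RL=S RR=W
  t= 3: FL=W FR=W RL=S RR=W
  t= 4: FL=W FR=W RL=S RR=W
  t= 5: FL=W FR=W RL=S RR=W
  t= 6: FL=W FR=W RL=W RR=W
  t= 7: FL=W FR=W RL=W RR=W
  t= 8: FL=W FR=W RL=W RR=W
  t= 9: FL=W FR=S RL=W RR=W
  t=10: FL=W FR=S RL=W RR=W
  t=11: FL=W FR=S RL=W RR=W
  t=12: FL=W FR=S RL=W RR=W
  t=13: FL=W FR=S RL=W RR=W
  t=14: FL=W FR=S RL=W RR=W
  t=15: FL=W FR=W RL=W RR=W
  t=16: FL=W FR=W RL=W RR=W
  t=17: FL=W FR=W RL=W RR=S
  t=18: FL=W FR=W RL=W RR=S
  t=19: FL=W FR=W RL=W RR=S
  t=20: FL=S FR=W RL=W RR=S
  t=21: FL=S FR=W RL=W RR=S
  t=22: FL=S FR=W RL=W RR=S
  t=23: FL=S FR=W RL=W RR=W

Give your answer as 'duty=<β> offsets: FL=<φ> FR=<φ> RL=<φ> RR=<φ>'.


duty=6 offsets: FL=4 FR=15 RL=0 RR=7

duty β = stance ticks per leg = 6
FL: stance ticks = 6; W→S at t=20 → φ=4
FR: stance ticks = 6; W→S at t=9 → φ=15
RL: stance ticks = 6; W→S at t=0 → φ=0
RR: stance ticks = 6; W→S at t=17 → φ=7


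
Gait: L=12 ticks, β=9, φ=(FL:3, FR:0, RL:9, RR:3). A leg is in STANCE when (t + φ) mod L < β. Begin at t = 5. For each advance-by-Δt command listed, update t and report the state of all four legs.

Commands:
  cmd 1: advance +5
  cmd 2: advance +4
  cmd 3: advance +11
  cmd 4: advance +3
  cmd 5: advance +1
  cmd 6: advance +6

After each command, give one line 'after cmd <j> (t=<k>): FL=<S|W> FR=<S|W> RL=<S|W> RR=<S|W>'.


start t=5: FL=S FR=S RL=S RR=S
cmd 1: advance +5 → t=10, phase=(1,10,7,1) → FL=S FR=W RL=S RR=S
cmd 2: advance +4 → t=14, phase=(5,2,11,5) → FL=S FR=S RL=W RR=S
cmd 3: advance +11 → t=25, phase=(4,1,10,4) → FL=S FR=S RL=W RR=S
cmd 4: advance +3 → t=28, phase=(7,4,1,7) → FL=S FR=S RL=S RR=S
cmd 5: advance +1 → t=29, phase=(8,5,2,8) → FL=S FR=S RL=S RR=S
cmd 6: advance +6 → t=35, phase=(2,11,8,2) → FL=S FR=W RL=S RR=S

after cmd 1 (t=10): FL=S FR=W RL=S RR=S
after cmd 2 (t=14): FL=S FR=S RL=W RR=S
after cmd 3 (t=25): FL=S FR=S RL=W RR=S
after cmd 4 (t=28): FL=S FR=S RL=S RR=S
after cmd 5 (t=29): FL=S FR=S RL=S RR=S
after cmd 6 (t=35): FL=S FR=W RL=S RR=S


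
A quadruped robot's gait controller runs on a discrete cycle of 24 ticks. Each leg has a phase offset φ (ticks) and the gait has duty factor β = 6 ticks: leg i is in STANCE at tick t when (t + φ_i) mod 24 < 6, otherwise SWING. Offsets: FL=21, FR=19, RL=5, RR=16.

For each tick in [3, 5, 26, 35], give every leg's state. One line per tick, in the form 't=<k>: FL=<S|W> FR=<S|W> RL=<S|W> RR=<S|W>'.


t=3: phase=(0,22,8,19) vs β=6 → FL=S FR=W RL=W RR=W
t=5: phase=(2,0,10,21) vs β=6 → FL=S FR=S RL=W RR=W
t=26: phase=(23,21,7,18) vs β=6 → FL=W FR=W RL=W RR=W
t=35: phase=(8,6,16,3) vs β=6 → FL=W FR=W RL=W RR=S

t=3: FL=S FR=W RL=W RR=W
t=5: FL=S FR=S RL=W RR=W
t=26: FL=W FR=W RL=W RR=W
t=35: FL=W FR=W RL=W RR=S


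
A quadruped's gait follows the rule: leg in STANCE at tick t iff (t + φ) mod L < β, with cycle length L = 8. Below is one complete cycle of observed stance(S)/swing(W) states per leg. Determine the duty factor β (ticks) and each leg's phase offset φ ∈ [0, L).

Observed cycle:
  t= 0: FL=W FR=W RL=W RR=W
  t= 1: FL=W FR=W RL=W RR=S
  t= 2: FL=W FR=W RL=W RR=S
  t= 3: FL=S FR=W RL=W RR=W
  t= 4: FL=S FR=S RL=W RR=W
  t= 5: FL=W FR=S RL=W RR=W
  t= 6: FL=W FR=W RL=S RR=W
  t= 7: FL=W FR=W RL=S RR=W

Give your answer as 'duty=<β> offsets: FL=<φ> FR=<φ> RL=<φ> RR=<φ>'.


duty=2 offsets: FL=5 FR=4 RL=2 RR=7

duty β = stance ticks per leg = 2
FL: stance ticks = 2; W→S at t=3 → φ=5
FR: stance ticks = 2; W→S at t=4 → φ=4
RL: stance ticks = 2; W→S at t=6 → φ=2
RR: stance ticks = 2; W→S at t=1 → φ=7


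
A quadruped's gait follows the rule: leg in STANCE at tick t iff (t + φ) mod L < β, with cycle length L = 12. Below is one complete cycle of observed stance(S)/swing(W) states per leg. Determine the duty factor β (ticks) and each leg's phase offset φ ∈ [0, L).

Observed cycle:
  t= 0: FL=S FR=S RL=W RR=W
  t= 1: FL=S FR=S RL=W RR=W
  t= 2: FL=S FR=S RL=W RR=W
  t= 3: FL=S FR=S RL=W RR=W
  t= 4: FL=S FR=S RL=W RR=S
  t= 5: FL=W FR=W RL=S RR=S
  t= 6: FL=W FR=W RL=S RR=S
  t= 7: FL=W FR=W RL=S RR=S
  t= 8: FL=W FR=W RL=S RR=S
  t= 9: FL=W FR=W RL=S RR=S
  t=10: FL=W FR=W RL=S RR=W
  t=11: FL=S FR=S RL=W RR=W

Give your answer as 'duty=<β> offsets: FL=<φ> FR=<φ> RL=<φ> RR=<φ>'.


duty β = stance ticks per leg = 6
FL: stance ticks = 6; W→S at t=11 → φ=1
FR: stance ticks = 6; W→S at t=11 → φ=1
RL: stance ticks = 6; W→S at t=5 → φ=7
RR: stance ticks = 6; W→S at t=4 → φ=8

duty=6 offsets: FL=1 FR=1 RL=7 RR=8


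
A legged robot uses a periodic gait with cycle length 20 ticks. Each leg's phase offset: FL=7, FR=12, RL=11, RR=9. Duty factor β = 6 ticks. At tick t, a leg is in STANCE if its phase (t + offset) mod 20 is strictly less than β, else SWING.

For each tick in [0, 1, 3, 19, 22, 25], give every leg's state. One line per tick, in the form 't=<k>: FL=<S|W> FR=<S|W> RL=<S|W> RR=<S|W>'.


t=0: phase=(7,12,11,9) vs β=6 → FL=W FR=W RL=W RR=W
t=1: phase=(8,13,12,10) vs β=6 → FL=W FR=W RL=W RR=W
t=3: phase=(10,15,14,12) vs β=6 → FL=W FR=W RL=W RR=W
t=19: phase=(6,11,10,8) vs β=6 → FL=W FR=W RL=W RR=W
t=22: phase=(9,14,13,11) vs β=6 → FL=W FR=W RL=W RR=W
t=25: phase=(12,17,16,14) vs β=6 → FL=W FR=W RL=W RR=W

t=0: FL=W FR=W RL=W RR=W
t=1: FL=W FR=W RL=W RR=W
t=3: FL=W FR=W RL=W RR=W
t=19: FL=W FR=W RL=W RR=W
t=22: FL=W FR=W RL=W RR=W
t=25: FL=W FR=W RL=W RR=W


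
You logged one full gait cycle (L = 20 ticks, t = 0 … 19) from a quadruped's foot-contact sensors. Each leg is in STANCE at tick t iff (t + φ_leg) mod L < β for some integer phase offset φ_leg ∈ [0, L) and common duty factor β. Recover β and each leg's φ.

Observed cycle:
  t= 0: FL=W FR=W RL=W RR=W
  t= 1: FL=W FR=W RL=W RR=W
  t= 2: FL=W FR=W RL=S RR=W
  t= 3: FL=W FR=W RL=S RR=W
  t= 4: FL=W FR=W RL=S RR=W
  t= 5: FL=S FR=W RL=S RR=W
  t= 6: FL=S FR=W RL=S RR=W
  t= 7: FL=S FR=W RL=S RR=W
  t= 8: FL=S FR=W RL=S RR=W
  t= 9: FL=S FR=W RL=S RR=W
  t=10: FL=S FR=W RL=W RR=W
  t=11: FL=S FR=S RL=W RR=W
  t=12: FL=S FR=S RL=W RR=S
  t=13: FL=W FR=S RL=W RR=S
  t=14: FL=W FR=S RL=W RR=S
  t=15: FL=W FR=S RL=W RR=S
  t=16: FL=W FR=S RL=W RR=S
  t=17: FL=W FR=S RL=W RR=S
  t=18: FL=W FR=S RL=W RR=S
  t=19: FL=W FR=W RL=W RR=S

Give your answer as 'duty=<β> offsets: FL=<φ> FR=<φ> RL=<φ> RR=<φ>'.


duty=8 offsets: FL=15 FR=9 RL=18 RR=8

duty β = stance ticks per leg = 8
FL: stance ticks = 8; W→S at t=5 → φ=15
FR: stance ticks = 8; W→S at t=11 → φ=9
RL: stance ticks = 8; W→S at t=2 → φ=18
RR: stance ticks = 8; W→S at t=12 → φ=8


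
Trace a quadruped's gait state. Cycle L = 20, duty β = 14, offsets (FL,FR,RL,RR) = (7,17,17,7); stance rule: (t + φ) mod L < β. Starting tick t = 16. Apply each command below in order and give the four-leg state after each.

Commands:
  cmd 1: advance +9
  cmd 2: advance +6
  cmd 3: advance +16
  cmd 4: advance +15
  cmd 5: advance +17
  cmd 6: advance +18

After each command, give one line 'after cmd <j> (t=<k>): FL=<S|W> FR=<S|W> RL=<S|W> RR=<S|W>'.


after cmd 1 (t=25): FL=S FR=S RL=S RR=S
after cmd 2 (t=31): FL=W FR=S RL=S RR=W
after cmd 3 (t=47): FL=W FR=S RL=S RR=W
after cmd 4 (t=62): FL=S FR=W RL=W RR=S
after cmd 5 (t=79): FL=S FR=W RL=W RR=S
after cmd 6 (t=97): FL=S FR=W RL=W RR=S

start t=16: FL=S FR=S RL=S RR=S
cmd 1: advance +9 → t=25, phase=(12,2,2,12) → FL=S FR=S RL=S RR=S
cmd 2: advance +6 → t=31, phase=(18,8,8,18) → FL=W FR=S RL=S RR=W
cmd 3: advance +16 → t=47, phase=(14,4,4,14) → FL=W FR=S RL=S RR=W
cmd 4: advance +15 → t=62, phase=(9,19,19,9) → FL=S FR=W RL=W RR=S
cmd 5: advance +17 → t=79, phase=(6,16,16,6) → FL=S FR=W RL=W RR=S
cmd 6: advance +18 → t=97, phase=(4,14,14,4) → FL=S FR=W RL=W RR=S


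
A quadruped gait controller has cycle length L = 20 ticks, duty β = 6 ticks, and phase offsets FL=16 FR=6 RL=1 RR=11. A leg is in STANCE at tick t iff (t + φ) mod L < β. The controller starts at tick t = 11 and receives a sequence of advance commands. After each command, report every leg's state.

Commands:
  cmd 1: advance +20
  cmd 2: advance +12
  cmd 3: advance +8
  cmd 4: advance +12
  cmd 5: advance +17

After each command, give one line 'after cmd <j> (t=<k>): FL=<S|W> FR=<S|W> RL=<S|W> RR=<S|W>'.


start t=11: FL=W FR=W RL=W RR=S
cmd 1: advance +20 → t=31, phase=(7,17,12,2) → FL=W FR=W RL=W RR=S
cmd 2: advance +12 → t=43, phase=(19,9,4,14) → FL=W FR=W RL=S RR=W
cmd 3: advance +8 → t=51, phase=(7,17,12,2) → FL=W FR=W RL=W RR=S
cmd 4: advance +12 → t=63, phase=(19,9,4,14) → FL=W FR=W RL=S RR=W
cmd 5: advance +17 → t=80, phase=(16,6,1,11) → FL=W FR=W RL=S RR=W

after cmd 1 (t=31): FL=W FR=W RL=W RR=S
after cmd 2 (t=43): FL=W FR=W RL=S RR=W
after cmd 3 (t=51): FL=W FR=W RL=W RR=S
after cmd 4 (t=63): FL=W FR=W RL=S RR=W
after cmd 5 (t=80): FL=W FR=W RL=S RR=W


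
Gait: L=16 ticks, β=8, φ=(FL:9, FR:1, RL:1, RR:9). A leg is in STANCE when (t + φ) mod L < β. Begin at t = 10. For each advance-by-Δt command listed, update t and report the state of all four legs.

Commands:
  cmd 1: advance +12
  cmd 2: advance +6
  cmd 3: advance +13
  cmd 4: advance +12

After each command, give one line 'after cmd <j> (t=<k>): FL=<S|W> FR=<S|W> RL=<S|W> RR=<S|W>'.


start t=10: FL=S FR=W RL=W RR=S
cmd 1: advance +12 → t=22, phase=(15,7,7,15) → FL=W FR=S RL=S RR=W
cmd 2: advance +6 → t=28, phase=(5,13,13,5) → FL=S FR=W RL=W RR=S
cmd 3: advance +13 → t=41, phase=(2,10,10,2) → FL=S FR=W RL=W RR=S
cmd 4: advance +12 → t=53, phase=(14,6,6,14) → FL=W FR=S RL=S RR=W

after cmd 1 (t=22): FL=W FR=S RL=S RR=W
after cmd 2 (t=28): FL=S FR=W RL=W RR=S
after cmd 3 (t=41): FL=S FR=W RL=W RR=S
after cmd 4 (t=53): FL=W FR=S RL=S RR=W


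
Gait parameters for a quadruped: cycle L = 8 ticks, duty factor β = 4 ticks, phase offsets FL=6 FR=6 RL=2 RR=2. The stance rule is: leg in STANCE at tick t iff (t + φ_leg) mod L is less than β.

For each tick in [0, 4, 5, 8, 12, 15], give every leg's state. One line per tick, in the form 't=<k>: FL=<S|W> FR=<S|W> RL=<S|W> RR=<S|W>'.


t=0: FL=W FR=W RL=S RR=S
t=4: FL=S FR=S RL=W RR=W
t=5: FL=S FR=S RL=W RR=W
t=8: FL=W FR=W RL=S RR=S
t=12: FL=S FR=S RL=W RR=W
t=15: FL=W FR=W RL=S RR=S

t=0: phase=(6,6,2,2) vs β=4 → FL=W FR=W RL=S RR=S
t=4: phase=(2,2,6,6) vs β=4 → FL=S FR=S RL=W RR=W
t=5: phase=(3,3,7,7) vs β=4 → FL=S FR=S RL=W RR=W
t=8: phase=(6,6,2,2) vs β=4 → FL=W FR=W RL=S RR=S
t=12: phase=(2,2,6,6) vs β=4 → FL=S FR=S RL=W RR=W
t=15: phase=(5,5,1,1) vs β=4 → FL=W FR=W RL=S RR=S


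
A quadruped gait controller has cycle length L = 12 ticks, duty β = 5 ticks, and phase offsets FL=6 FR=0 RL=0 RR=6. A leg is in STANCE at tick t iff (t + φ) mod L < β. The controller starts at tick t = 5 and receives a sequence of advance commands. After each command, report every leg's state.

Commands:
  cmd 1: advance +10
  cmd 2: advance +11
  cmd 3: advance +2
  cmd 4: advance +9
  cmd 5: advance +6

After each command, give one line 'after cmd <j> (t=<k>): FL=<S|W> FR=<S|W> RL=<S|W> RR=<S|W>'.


start t=5: FL=W FR=W RL=W RR=W
cmd 1: advance +10 → t=15, phase=(9,3,3,9) → FL=W FR=S RL=S RR=W
cmd 2: advance +11 → t=26, phase=(8,2,2,8) → FL=W FR=S RL=S RR=W
cmd 3: advance +2 → t=28, phase=(10,4,4,10) → FL=W FR=S RL=S RR=W
cmd 4: advance +9 → t=37, phase=(7,1,1,7) → FL=W FR=S RL=S RR=W
cmd 5: advance +6 → t=43, phase=(1,7,7,1) → FL=S FR=W RL=W RR=S

after cmd 1 (t=15): FL=W FR=S RL=S RR=W
after cmd 2 (t=26): FL=W FR=S RL=S RR=W
after cmd 3 (t=28): FL=W FR=S RL=S RR=W
after cmd 4 (t=37): FL=W FR=S RL=S RR=W
after cmd 5 (t=43): FL=S FR=W RL=W RR=S


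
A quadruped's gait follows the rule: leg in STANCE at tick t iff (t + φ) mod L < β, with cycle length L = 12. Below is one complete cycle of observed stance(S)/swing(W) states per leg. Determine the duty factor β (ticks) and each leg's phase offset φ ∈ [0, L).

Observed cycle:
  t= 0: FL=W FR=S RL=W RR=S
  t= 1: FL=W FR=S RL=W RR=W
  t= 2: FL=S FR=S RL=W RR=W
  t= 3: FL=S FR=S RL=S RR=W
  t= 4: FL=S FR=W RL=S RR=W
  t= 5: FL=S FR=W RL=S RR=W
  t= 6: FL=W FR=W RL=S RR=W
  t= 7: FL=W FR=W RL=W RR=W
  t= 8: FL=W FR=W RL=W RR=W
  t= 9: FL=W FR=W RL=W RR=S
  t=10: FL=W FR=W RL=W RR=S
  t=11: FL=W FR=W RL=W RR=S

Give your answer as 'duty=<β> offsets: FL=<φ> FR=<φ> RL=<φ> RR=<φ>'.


duty=4 offsets: FL=10 FR=0 RL=9 RR=3

duty β = stance ticks per leg = 4
FL: stance ticks = 4; W→S at t=2 → φ=10
FR: stance ticks = 4; W→S at t=0 → φ=0
RL: stance ticks = 4; W→S at t=3 → φ=9
RR: stance ticks = 4; W→S at t=9 → φ=3


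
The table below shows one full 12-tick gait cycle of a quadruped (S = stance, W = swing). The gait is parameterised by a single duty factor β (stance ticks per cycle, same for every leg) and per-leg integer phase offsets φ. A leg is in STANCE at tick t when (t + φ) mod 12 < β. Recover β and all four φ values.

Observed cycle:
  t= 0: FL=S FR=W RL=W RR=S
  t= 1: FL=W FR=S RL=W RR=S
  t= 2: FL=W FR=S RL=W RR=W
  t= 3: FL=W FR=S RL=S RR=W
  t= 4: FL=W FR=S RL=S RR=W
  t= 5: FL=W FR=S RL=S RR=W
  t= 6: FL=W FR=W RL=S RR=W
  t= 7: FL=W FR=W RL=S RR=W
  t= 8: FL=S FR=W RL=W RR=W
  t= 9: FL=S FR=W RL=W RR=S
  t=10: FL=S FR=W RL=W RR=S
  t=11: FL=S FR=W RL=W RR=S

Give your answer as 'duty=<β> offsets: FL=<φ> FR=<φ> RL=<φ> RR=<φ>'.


duty β = stance ticks per leg = 5
FL: stance ticks = 5; W→S at t=8 → φ=4
FR: stance ticks = 5; W→S at t=1 → φ=11
RL: stance ticks = 5; W→S at t=3 → φ=9
RR: stance ticks = 5; W→S at t=9 → φ=3

duty=5 offsets: FL=4 FR=11 RL=9 RR=3


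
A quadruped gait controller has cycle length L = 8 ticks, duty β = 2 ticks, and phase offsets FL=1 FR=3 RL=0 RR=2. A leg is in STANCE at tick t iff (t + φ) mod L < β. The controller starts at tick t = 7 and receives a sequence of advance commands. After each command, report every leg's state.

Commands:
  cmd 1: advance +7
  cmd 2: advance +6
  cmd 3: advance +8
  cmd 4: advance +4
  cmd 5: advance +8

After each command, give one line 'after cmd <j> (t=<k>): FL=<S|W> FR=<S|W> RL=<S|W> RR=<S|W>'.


after cmd 1 (t=14): FL=W FR=S RL=W RR=S
after cmd 2 (t=20): FL=W FR=W RL=W RR=W
after cmd 3 (t=28): FL=W FR=W RL=W RR=W
after cmd 4 (t=32): FL=S FR=W RL=S RR=W
after cmd 5 (t=40): FL=S FR=W RL=S RR=W

start t=7: FL=S FR=W RL=W RR=S
cmd 1: advance +7 → t=14, phase=(7,1,6,0) → FL=W FR=S RL=W RR=S
cmd 2: advance +6 → t=20, phase=(5,7,4,6) → FL=W FR=W RL=W RR=W
cmd 3: advance +8 → t=28, phase=(5,7,4,6) → FL=W FR=W RL=W RR=W
cmd 4: advance +4 → t=32, phase=(1,3,0,2) → FL=S FR=W RL=S RR=W
cmd 5: advance +8 → t=40, phase=(1,3,0,2) → FL=S FR=W RL=S RR=W


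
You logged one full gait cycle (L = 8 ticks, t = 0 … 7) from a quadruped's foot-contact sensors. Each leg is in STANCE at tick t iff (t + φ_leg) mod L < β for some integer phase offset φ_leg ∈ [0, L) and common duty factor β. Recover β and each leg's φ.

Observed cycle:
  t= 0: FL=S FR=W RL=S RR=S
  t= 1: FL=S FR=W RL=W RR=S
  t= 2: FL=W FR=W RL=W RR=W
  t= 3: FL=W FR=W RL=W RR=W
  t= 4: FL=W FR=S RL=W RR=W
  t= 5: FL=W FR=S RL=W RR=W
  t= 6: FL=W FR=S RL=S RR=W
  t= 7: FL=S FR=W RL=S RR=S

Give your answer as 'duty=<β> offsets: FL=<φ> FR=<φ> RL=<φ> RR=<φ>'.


duty β = stance ticks per leg = 3
FL: stance ticks = 3; W→S at t=7 → φ=1
FR: stance ticks = 3; W→S at t=4 → φ=4
RL: stance ticks = 3; W→S at t=6 → φ=2
RR: stance ticks = 3; W→S at t=7 → φ=1

duty=3 offsets: FL=1 FR=4 RL=2 RR=1


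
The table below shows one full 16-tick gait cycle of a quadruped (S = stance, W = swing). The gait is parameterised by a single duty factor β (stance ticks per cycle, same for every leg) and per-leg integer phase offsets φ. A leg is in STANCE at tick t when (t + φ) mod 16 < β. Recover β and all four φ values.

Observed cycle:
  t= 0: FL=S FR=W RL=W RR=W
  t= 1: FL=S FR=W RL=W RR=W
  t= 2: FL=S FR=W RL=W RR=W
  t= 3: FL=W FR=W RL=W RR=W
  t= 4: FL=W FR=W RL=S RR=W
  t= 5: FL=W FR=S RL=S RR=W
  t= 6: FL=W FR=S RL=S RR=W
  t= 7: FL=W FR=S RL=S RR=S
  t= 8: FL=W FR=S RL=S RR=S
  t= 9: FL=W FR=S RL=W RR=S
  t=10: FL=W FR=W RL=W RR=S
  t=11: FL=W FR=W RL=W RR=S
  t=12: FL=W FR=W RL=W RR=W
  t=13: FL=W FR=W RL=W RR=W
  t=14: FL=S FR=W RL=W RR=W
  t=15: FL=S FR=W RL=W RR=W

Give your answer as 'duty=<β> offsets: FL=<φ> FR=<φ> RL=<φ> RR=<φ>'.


duty β = stance ticks per leg = 5
FL: stance ticks = 5; W→S at t=14 → φ=2
FR: stance ticks = 5; W→S at t=5 → φ=11
RL: stance ticks = 5; W→S at t=4 → φ=12
RR: stance ticks = 5; W→S at t=7 → φ=9

duty=5 offsets: FL=2 FR=11 RL=12 RR=9


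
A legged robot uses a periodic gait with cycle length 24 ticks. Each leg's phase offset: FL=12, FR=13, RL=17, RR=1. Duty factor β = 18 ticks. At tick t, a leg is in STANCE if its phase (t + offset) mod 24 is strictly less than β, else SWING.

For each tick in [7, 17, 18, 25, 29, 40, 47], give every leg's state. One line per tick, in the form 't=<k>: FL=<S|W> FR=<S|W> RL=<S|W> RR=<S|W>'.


t=7: FL=W FR=W RL=S RR=S
t=17: FL=S FR=S RL=S RR=W
t=18: FL=S FR=S RL=S RR=W
t=25: FL=S FR=S RL=W RR=S
t=29: FL=S FR=W RL=W RR=S
t=40: FL=S FR=S RL=S RR=S
t=47: FL=S FR=S RL=S RR=S

t=7: phase=(19,20,0,8) vs β=18 → FL=W FR=W RL=S RR=S
t=17: phase=(5,6,10,18) vs β=18 → FL=S FR=S RL=S RR=W
t=18: phase=(6,7,11,19) vs β=18 → FL=S FR=S RL=S RR=W
t=25: phase=(13,14,18,2) vs β=18 → FL=S FR=S RL=W RR=S
t=29: phase=(17,18,22,6) vs β=18 → FL=S FR=W RL=W RR=S
t=40: phase=(4,5,9,17) vs β=18 → FL=S FR=S RL=S RR=S
t=47: phase=(11,12,16,0) vs β=18 → FL=S FR=S RL=S RR=S


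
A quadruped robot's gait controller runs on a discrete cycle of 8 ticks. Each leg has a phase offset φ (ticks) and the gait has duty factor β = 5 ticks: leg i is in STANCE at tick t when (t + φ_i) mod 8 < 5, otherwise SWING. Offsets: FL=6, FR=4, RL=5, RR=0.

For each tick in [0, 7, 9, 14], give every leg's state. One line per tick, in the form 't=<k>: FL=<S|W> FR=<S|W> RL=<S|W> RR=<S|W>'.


t=0: FL=W FR=S RL=W RR=S
t=7: FL=W FR=S RL=S RR=W
t=9: FL=W FR=W RL=W RR=S
t=14: FL=S FR=S RL=S RR=W

t=0: phase=(6,4,5,0) vs β=5 → FL=W FR=S RL=W RR=S
t=7: phase=(5,3,4,7) vs β=5 → FL=W FR=S RL=S RR=W
t=9: phase=(7,5,6,1) vs β=5 → FL=W FR=W RL=W RR=S
t=14: phase=(4,2,3,6) vs β=5 → FL=S FR=S RL=S RR=W


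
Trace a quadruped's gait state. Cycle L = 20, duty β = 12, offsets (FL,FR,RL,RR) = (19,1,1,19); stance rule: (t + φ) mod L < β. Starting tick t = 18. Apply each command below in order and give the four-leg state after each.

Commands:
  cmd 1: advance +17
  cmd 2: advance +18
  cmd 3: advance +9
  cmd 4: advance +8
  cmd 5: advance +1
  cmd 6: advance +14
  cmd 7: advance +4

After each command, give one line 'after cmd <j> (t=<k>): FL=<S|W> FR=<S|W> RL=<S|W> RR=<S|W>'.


start t=18: FL=W FR=W RL=W RR=W
cmd 1: advance +17 → t=35, phase=(14,16,16,14) → FL=W FR=W RL=W RR=W
cmd 2: advance +18 → t=53, phase=(12,14,14,12) → FL=W FR=W RL=W RR=W
cmd 3: advance +9 → t=62, phase=(1,3,3,1) → FL=S FR=S RL=S RR=S
cmd 4: advance +8 → t=70, phase=(9,11,11,9) → FL=S FR=S RL=S RR=S
cmd 5: advance +1 → t=71, phase=(10,12,12,10) → FL=S FR=W RL=W RR=S
cmd 6: advance +14 → t=85, phase=(4,6,6,4) → FL=S FR=S RL=S RR=S
cmd 7: advance +4 → t=89, phase=(8,10,10,8) → FL=S FR=S RL=S RR=S

after cmd 1 (t=35): FL=W FR=W RL=W RR=W
after cmd 2 (t=53): FL=W FR=W RL=W RR=W
after cmd 3 (t=62): FL=S FR=S RL=S RR=S
after cmd 4 (t=70): FL=S FR=S RL=S RR=S
after cmd 5 (t=71): FL=S FR=W RL=W RR=S
after cmd 6 (t=85): FL=S FR=S RL=S RR=S
after cmd 7 (t=89): FL=S FR=S RL=S RR=S


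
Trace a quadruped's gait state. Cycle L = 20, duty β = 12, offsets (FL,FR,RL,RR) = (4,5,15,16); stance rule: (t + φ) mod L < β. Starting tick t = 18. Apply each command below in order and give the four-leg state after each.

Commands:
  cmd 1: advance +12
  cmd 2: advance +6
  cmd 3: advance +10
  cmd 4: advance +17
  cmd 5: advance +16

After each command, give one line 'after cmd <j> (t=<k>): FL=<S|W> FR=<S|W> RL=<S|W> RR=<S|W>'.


after cmd 1 (t=30): FL=W FR=W RL=S RR=S
after cmd 2 (t=36): FL=S FR=S RL=S RR=W
after cmd 3 (t=46): FL=S FR=S RL=S RR=S
after cmd 4 (t=63): FL=S FR=S RL=W RR=W
after cmd 5 (t=79): FL=S FR=S RL=W RR=W

start t=18: FL=S FR=S RL=W RR=W
cmd 1: advance +12 → t=30, phase=(14,15,5,6) → FL=W FR=W RL=S RR=S
cmd 2: advance +6 → t=36, phase=(0,1,11,12) → FL=S FR=S RL=S RR=W
cmd 3: advance +10 → t=46, phase=(10,11,1,2) → FL=S FR=S RL=S RR=S
cmd 4: advance +17 → t=63, phase=(7,8,18,19) → FL=S FR=S RL=W RR=W
cmd 5: advance +16 → t=79, phase=(3,4,14,15) → FL=S FR=S RL=W RR=W


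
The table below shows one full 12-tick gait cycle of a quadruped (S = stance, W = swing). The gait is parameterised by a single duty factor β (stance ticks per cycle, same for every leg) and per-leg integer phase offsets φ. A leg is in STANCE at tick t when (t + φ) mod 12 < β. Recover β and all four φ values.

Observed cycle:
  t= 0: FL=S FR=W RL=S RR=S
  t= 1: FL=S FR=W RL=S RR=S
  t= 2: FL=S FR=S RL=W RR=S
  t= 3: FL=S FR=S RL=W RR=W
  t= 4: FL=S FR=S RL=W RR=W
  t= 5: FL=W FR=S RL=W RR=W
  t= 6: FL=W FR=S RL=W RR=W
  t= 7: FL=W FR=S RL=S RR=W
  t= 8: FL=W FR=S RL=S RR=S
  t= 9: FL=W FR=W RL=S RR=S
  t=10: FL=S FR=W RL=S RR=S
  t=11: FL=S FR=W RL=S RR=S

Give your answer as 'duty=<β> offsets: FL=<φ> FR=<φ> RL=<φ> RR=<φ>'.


duty β = stance ticks per leg = 7
FL: stance ticks = 7; W→S at t=10 → φ=2
FR: stance ticks = 7; W→S at t=2 → φ=10
RL: stance ticks = 7; W→S at t=7 → φ=5
RR: stance ticks = 7; W→S at t=8 → φ=4

duty=7 offsets: FL=2 FR=10 RL=5 RR=4


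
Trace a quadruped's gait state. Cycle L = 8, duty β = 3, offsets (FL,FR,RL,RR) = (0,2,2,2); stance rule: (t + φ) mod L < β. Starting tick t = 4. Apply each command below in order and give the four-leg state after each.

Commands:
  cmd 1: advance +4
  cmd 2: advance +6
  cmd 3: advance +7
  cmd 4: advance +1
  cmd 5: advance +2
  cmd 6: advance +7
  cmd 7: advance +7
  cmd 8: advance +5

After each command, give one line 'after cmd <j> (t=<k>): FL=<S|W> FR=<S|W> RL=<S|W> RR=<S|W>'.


start t=4: FL=W FR=W RL=W RR=W
cmd 1: advance +4 → t=8, phase=(0,2,2,2) → FL=S FR=S RL=S RR=S
cmd 2: advance +6 → t=14, phase=(6,0,0,0) → FL=W FR=S RL=S RR=S
cmd 3: advance +7 → t=21, phase=(5,7,7,7) → FL=W FR=W RL=W RR=W
cmd 4: advance +1 → t=22, phase=(6,0,0,0) → FL=W FR=S RL=S RR=S
cmd 5: advance +2 → t=24, phase=(0,2,2,2) → FL=S FR=S RL=S RR=S
cmd 6: advance +7 → t=31, phase=(7,1,1,1) → FL=W FR=S RL=S RR=S
cmd 7: advance +7 → t=38, phase=(6,0,0,0) → FL=W FR=S RL=S RR=S
cmd 8: advance +5 → t=43, phase=(3,5,5,5) → FL=W FR=W RL=W RR=W

after cmd 1 (t=8): FL=S FR=S RL=S RR=S
after cmd 2 (t=14): FL=W FR=S RL=S RR=S
after cmd 3 (t=21): FL=W FR=W RL=W RR=W
after cmd 4 (t=22): FL=W FR=S RL=S RR=S
after cmd 5 (t=24): FL=S FR=S RL=S RR=S
after cmd 6 (t=31): FL=W FR=S RL=S RR=S
after cmd 7 (t=38): FL=W FR=S RL=S RR=S
after cmd 8 (t=43): FL=W FR=W RL=W RR=W


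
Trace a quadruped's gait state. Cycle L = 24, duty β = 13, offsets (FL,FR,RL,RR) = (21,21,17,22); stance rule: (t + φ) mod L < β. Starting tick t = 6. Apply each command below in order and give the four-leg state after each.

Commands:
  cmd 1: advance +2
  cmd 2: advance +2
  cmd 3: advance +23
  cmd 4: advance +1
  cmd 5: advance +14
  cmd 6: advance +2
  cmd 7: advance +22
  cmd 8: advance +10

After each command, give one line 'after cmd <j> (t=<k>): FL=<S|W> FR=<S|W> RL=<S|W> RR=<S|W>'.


start t=6: FL=S FR=S RL=W RR=S
cmd 1: advance +2 → t=8, phase=(5,5,1,6) → FL=S FR=S RL=S RR=S
cmd 2: advance +2 → t=10, phase=(7,7,3,8) → FL=S FR=S RL=S RR=S
cmd 3: advance +23 → t=33, phase=(6,6,2,7) → FL=S FR=S RL=S RR=S
cmd 4: advance +1 → t=34, phase=(7,7,3,8) → FL=S FR=S RL=S RR=S
cmd 5: advance +14 → t=48, phase=(21,21,17,22) → FL=W FR=W RL=W RR=W
cmd 6: advance +2 → t=50, phase=(23,23,19,0) → FL=W FR=W RL=W RR=S
cmd 7: advance +22 → t=72, phase=(21,21,17,22) → FL=W FR=W RL=W RR=W
cmd 8: advance +10 → t=82, phase=(7,7,3,8) → FL=S FR=S RL=S RR=S

after cmd 1 (t=8): FL=S FR=S RL=S RR=S
after cmd 2 (t=10): FL=S FR=S RL=S RR=S
after cmd 3 (t=33): FL=S FR=S RL=S RR=S
after cmd 4 (t=34): FL=S FR=S RL=S RR=S
after cmd 5 (t=48): FL=W FR=W RL=W RR=W
after cmd 6 (t=50): FL=W FR=W RL=W RR=S
after cmd 7 (t=72): FL=W FR=W RL=W RR=W
after cmd 8 (t=82): FL=S FR=S RL=S RR=S


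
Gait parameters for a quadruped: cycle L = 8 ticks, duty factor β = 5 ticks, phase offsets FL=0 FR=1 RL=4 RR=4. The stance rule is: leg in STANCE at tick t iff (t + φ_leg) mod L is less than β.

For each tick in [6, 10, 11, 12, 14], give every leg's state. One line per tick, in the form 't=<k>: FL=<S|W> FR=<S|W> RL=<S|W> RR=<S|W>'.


t=6: phase=(6,7,2,2) vs β=5 → FL=W FR=W RL=S RR=S
t=10: phase=(2,3,6,6) vs β=5 → FL=S FR=S RL=W RR=W
t=11: phase=(3,4,7,7) vs β=5 → FL=S FR=S RL=W RR=W
t=12: phase=(4,5,0,0) vs β=5 → FL=S FR=W RL=S RR=S
t=14: phase=(6,7,2,2) vs β=5 → FL=W FR=W RL=S RR=S

t=6: FL=W FR=W RL=S RR=S
t=10: FL=S FR=S RL=W RR=W
t=11: FL=S FR=S RL=W RR=W
t=12: FL=S FR=W RL=S RR=S
t=14: FL=W FR=W RL=S RR=S


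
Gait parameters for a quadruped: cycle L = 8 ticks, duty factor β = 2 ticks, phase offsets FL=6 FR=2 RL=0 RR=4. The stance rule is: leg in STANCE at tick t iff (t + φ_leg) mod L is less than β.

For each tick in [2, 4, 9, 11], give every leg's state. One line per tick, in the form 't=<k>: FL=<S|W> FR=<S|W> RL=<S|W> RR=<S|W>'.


t=2: FL=S FR=W RL=W RR=W
t=4: FL=W FR=W RL=W RR=S
t=9: FL=W FR=W RL=S RR=W
t=11: FL=S FR=W RL=W RR=W

t=2: phase=(0,4,2,6) vs β=2 → FL=S FR=W RL=W RR=W
t=4: phase=(2,6,4,0) vs β=2 → FL=W FR=W RL=W RR=S
t=9: phase=(7,3,1,5) vs β=2 → FL=W FR=W RL=S RR=W
t=11: phase=(1,5,3,7) vs β=2 → FL=S FR=W RL=W RR=W


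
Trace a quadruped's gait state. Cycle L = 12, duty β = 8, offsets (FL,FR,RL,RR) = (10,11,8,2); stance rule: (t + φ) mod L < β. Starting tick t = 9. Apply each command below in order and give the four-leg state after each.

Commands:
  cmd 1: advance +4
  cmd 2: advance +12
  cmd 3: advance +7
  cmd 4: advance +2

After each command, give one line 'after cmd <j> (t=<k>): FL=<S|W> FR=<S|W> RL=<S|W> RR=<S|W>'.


after cmd 1 (t=13): FL=W FR=S RL=W RR=S
after cmd 2 (t=25): FL=W FR=S RL=W RR=S
after cmd 3 (t=32): FL=S FR=S RL=S RR=W
after cmd 4 (t=34): FL=W FR=W RL=S RR=S

start t=9: FL=S FR=W RL=S RR=W
cmd 1: advance +4 → t=13, phase=(11,0,9,3) → FL=W FR=S RL=W RR=S
cmd 2: advance +12 → t=25, phase=(11,0,9,3) → FL=W FR=S RL=W RR=S
cmd 3: advance +7 → t=32, phase=(6,7,4,10) → FL=S FR=S RL=S RR=W
cmd 4: advance +2 → t=34, phase=(8,9,6,0) → FL=W FR=W RL=S RR=S


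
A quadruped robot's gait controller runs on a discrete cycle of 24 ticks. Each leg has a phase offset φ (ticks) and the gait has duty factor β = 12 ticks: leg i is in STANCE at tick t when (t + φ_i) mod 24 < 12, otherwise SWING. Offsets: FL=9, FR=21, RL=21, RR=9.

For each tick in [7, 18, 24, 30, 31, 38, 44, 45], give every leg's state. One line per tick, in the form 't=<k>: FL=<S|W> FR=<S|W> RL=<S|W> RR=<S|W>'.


t=7: FL=W FR=S RL=S RR=W
t=18: FL=S FR=W RL=W RR=S
t=24: FL=S FR=W RL=W RR=S
t=30: FL=W FR=S RL=S RR=W
t=31: FL=W FR=S RL=S RR=W
t=38: FL=W FR=S RL=S RR=W
t=44: FL=S FR=W RL=W RR=S
t=45: FL=S FR=W RL=W RR=S

t=7: phase=(16,4,4,16) vs β=12 → FL=W FR=S RL=S RR=W
t=18: phase=(3,15,15,3) vs β=12 → FL=S FR=W RL=W RR=S
t=24: phase=(9,21,21,9) vs β=12 → FL=S FR=W RL=W RR=S
t=30: phase=(15,3,3,15) vs β=12 → FL=W FR=S RL=S RR=W
t=31: phase=(16,4,4,16) vs β=12 → FL=W FR=S RL=S RR=W
t=38: phase=(23,11,11,23) vs β=12 → FL=W FR=S RL=S RR=W
t=44: phase=(5,17,17,5) vs β=12 → FL=S FR=W RL=W RR=S
t=45: phase=(6,18,18,6) vs β=12 → FL=S FR=W RL=W RR=S


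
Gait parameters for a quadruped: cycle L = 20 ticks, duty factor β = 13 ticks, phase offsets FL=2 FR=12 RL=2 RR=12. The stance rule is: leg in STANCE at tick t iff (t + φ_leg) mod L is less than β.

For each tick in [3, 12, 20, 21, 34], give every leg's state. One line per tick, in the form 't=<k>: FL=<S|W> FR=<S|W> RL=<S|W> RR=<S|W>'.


t=3: phase=(5,15,5,15) vs β=13 → FL=S FR=W RL=S RR=W
t=12: phase=(14,4,14,4) vs β=13 → FL=W FR=S RL=W RR=S
t=20: phase=(2,12,2,12) vs β=13 → FL=S FR=S RL=S RR=S
t=21: phase=(3,13,3,13) vs β=13 → FL=S FR=W RL=S RR=W
t=34: phase=(16,6,16,6) vs β=13 → FL=W FR=S RL=W RR=S

t=3: FL=S FR=W RL=S RR=W
t=12: FL=W FR=S RL=W RR=S
t=20: FL=S FR=S RL=S RR=S
t=21: FL=S FR=W RL=S RR=W
t=34: FL=W FR=S RL=W RR=S


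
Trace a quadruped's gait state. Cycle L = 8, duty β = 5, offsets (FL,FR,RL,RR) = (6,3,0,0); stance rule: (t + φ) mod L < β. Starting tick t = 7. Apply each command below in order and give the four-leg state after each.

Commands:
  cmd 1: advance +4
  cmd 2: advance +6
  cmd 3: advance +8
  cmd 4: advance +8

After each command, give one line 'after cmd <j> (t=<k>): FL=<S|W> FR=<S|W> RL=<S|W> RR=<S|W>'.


after cmd 1 (t=11): FL=S FR=W RL=S RR=S
after cmd 2 (t=17): FL=W FR=S RL=S RR=S
after cmd 3 (t=25): FL=W FR=S RL=S RR=S
after cmd 4 (t=33): FL=W FR=S RL=S RR=S

start t=7: FL=W FR=S RL=W RR=W
cmd 1: advance +4 → t=11, phase=(1,6,3,3) → FL=S FR=W RL=S RR=S
cmd 2: advance +6 → t=17, phase=(7,4,1,1) → FL=W FR=S RL=S RR=S
cmd 3: advance +8 → t=25, phase=(7,4,1,1) → FL=W FR=S RL=S RR=S
cmd 4: advance +8 → t=33, phase=(7,4,1,1) → FL=W FR=S RL=S RR=S


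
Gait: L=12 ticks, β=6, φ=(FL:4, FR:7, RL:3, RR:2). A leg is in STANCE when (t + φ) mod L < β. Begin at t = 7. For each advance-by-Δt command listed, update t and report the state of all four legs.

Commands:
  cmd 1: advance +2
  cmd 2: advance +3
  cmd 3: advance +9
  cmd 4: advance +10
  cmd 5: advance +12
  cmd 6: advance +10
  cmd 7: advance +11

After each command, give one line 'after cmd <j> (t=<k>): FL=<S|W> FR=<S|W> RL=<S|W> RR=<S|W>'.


start t=7: FL=W FR=S RL=W RR=W
cmd 1: advance +2 → t=9, phase=(1,4,0,11) → FL=S FR=S RL=S RR=W
cmd 2: advance +3 → t=12, phase=(4,7,3,2) → FL=S FR=W RL=S RR=S
cmd 3: advance +9 → t=21, phase=(1,4,0,11) → FL=S FR=S RL=S RR=W
cmd 4: advance +10 → t=31, phase=(11,2,10,9) → FL=W FR=S RL=W RR=W
cmd 5: advance +12 → t=43, phase=(11,2,10,9) → FL=W FR=S RL=W RR=W
cmd 6: advance +10 → t=53, phase=(9,0,8,7) → FL=W FR=S RL=W RR=W
cmd 7: advance +11 → t=64, phase=(8,11,7,6) → FL=W FR=W RL=W RR=W

after cmd 1 (t=9): FL=S FR=S RL=S RR=W
after cmd 2 (t=12): FL=S FR=W RL=S RR=S
after cmd 3 (t=21): FL=S FR=S RL=S RR=W
after cmd 4 (t=31): FL=W FR=S RL=W RR=W
after cmd 5 (t=43): FL=W FR=S RL=W RR=W
after cmd 6 (t=53): FL=W FR=S RL=W RR=W
after cmd 7 (t=64): FL=W FR=W RL=W RR=W


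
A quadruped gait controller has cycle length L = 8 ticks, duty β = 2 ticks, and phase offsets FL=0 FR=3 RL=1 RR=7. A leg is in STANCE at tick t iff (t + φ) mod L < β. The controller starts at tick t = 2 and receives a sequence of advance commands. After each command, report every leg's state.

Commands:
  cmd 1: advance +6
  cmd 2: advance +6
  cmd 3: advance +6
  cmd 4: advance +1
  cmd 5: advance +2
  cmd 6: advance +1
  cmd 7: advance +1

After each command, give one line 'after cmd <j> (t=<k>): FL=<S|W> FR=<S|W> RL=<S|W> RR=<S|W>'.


start t=2: FL=W FR=W RL=W RR=S
cmd 1: advance +6 → t=8, phase=(0,3,1,7) → FL=S FR=W RL=S RR=W
cmd 2: advance +6 → t=14, phase=(6,1,7,5) → FL=W FR=S RL=W RR=W
cmd 3: advance +6 → t=20, phase=(4,7,5,3) → FL=W FR=W RL=W RR=W
cmd 4: advance +1 → t=21, phase=(5,0,6,4) → FL=W FR=S RL=W RR=W
cmd 5: advance +2 → t=23, phase=(7,2,0,6) → FL=W FR=W RL=S RR=W
cmd 6: advance +1 → t=24, phase=(0,3,1,7) → FL=S FR=W RL=S RR=W
cmd 7: advance +1 → t=25, phase=(1,4,2,0) → FL=S FR=W RL=W RR=S

after cmd 1 (t=8): FL=S FR=W RL=S RR=W
after cmd 2 (t=14): FL=W FR=S RL=W RR=W
after cmd 3 (t=20): FL=W FR=W RL=W RR=W
after cmd 4 (t=21): FL=W FR=S RL=W RR=W
after cmd 5 (t=23): FL=W FR=W RL=S RR=W
after cmd 6 (t=24): FL=S FR=W RL=S RR=W
after cmd 7 (t=25): FL=S FR=W RL=W RR=S
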